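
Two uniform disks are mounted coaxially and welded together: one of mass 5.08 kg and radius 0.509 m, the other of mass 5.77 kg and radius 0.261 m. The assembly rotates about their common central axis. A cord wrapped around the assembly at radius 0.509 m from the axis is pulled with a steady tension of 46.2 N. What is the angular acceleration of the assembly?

I = ½M₁R₁² + ½M₂R₂² = ½(5.08)(0.509)² + ½(5.77)(0.261)² = 0.8546 kg·m².
τ = F r = (46.2)(0.509) = 23.52 N·m.
α = τ/I = 23.52/0.8546 = 27.52 rad/s².

α ≈ 27.5 rad/s²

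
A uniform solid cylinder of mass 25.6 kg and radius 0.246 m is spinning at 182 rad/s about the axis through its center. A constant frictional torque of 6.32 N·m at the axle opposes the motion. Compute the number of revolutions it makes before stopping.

≈ 323 revolutions

I = ½MR² = (1/2)(25.6)(0.246)² = 0.7746 kg·m².
The net torque has magnitude 6.32 N·m, opposing ω.
|α| = τ/I = 6.320/0.7746 = 8.159 rad/s² (deceleration).
ω² = ω₀² − 2|α|θ with ω = 0 ⇒ θ = ω₀²/(2|α|) = 2030 rad = 323.1 rev.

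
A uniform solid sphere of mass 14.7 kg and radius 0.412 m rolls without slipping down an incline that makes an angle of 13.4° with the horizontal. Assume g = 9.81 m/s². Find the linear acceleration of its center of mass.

Translation along the incline: Mg sinθ − f = Ma.
Rotation about the center: fR = Iα with I = (2/5)MR². No-slip gives a = αR, so f = (I/R²)a = (2/5)M a.
Substituting: Mg sinθ = (1 + 0.4000)Ma, so a = g sinθ/(1 + 0.4000) = (9.81) sin 13.4° / 1.400 = 1.624 m/s².

a ≈ 1.62 m/s²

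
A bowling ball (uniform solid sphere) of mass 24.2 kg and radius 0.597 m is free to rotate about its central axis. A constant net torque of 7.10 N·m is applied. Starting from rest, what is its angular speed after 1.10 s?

ω ≈ 2.26 rad/s

I = (2/5)MR² = (2/5)(24.2)(0.597)² = 3.450 kg·m².
α = τ/I = 7.10/3.450 = 2.058 rad/s².
ω = ω₀ + αt = 0 + (2.058)(1.10) = 2.264 rad/s.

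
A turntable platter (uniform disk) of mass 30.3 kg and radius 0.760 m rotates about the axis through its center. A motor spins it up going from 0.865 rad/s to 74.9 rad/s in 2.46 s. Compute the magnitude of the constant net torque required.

τ ≈ 263 N·m

I = ½MR² = (1/2)(30.3)(0.760)² = 8.751 kg·m².
α = Δω/Δt = (74.9 − 0.865)/2.46 = 30.10 rad/s².
τ = Iα = (8.751)(30.10) = 263.4 N·m.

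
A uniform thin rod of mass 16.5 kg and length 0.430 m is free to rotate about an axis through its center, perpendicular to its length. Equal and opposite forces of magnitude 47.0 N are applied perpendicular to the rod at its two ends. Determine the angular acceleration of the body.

I = (1/12)ML² = (1/12)(16.5)(0.430)² = 0.2542 kg·m².
The couple gives τ = F·(L/2) + F·(L/2) = F L = (47.0)(0.430) = 20.21 N·m.
From τ = Iα: α = 20.21/0.2542 = 79.49 rad/s².

α ≈ 79.5 rad/s²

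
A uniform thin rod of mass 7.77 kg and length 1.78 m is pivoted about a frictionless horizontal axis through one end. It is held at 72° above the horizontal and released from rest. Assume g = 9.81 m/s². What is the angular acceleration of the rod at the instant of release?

About the pivot, I = (1/3)ML² = (1/3)(7.77)(1.78)² = 8.206 kg·m².
The weight acts at the center, a distance L/2 = 0.8900 m from the pivot; τ = Mg(L/2) cos 72° = 20.96 N·m.
α = τ/I = 20.96/8.206 = 2.555 rad/s².

α ≈ 2.55 rad/s²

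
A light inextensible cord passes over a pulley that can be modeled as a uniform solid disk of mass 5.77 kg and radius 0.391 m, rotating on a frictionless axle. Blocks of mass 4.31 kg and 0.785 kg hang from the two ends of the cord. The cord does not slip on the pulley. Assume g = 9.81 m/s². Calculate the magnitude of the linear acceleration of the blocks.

I = ½MR² = (1/2)(5.77)(0.391)² = 0.4411 kg·m².
Heavier block: m₁g − T₁ = m₁a. Lighter block: T₂ − m₂g = m₂a.
Pulley: (T₁ − T₂)R = Iα = I(a/R), so T₁ − T₂ = (I/R²)a = (1/2)M_p a = 2.885·a.
Adding the three: (m₁ − m₂)g = (m₁ + m₂ + 2.885)a, so a = (4.31 − 0.785)(9.81)/(4.31 + 0.785 + 2.885) = 4.333 m/s².

a ≈ 4.33 m/s²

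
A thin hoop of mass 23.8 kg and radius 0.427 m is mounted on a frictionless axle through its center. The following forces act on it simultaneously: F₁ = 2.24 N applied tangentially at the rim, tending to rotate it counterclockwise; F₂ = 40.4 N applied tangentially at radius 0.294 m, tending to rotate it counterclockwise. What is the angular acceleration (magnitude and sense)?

α ≈ 2.96 rad/s², counterclockwise

I = MR² = (23.8)(0.427)² = 4.339 kg·m².
Taking counterclockwise as positive: τ₁ = +(2.24)(0.427) = +0.9565 N·m; τ₂ = +(40.4)(0.294) = +11.88 N·m.
Net torque τ = 12.83 N·m.
α = τ/I = 12.83/4.339 = 2.958 rad/s².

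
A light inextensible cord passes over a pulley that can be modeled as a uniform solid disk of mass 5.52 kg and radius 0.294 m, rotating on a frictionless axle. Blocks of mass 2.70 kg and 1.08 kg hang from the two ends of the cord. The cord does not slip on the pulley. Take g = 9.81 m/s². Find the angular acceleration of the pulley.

α ≈ 8.27 rad/s²

I = ½MR² = (1/2)(5.52)(0.294)² = 0.2386 kg·m².
Heavier block: m₁g − T₁ = m₁a. Lighter block: T₂ − m₂g = m₂a.
Pulley: (T₁ − T₂)R = Iα = I(a/R), so T₁ − T₂ = (I/R²)a = (1/2)M_p a = 2.760·a.
Adding the three: (m₁ − m₂)g = (m₁ + m₂ + 2.760)a, so a = (2.70 − 1.08)(9.81)/(2.70 + 1.08 + 2.760) = 2.430 m/s².
α = a/R = 2.430/0.294 = 8.265 rad/s².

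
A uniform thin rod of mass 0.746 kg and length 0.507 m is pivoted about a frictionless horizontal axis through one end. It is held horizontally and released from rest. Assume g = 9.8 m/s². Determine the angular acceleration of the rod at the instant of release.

α ≈ 29.0 rad/s²

About the pivot, I = (1/3)ML² = (1/3)(0.746)(0.507)² = 0.06392 kg·m².
The weight acts at the center, a distance L/2 = 0.2535 m from the pivot; τ = Mg(L/2) = 1.853 N·m.
α = τ/I = 1.853/0.06392 = 28.99 rad/s².
(Equivalently α = (3g/(2L)) = 28.99 rad/s².)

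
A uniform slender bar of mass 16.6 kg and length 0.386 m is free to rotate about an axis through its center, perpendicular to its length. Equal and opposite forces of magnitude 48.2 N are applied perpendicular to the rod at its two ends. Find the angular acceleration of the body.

α ≈ 90.3 rad/s²

I = (1/12)ML² = (1/12)(16.6)(0.386)² = 0.2061 kg·m².
The couple gives τ = F·(L/2) + F·(L/2) = F L = (48.2)(0.386) = 18.61 N·m.
From τ = Iα: α = 18.61/0.2061 = 90.27 rad/s².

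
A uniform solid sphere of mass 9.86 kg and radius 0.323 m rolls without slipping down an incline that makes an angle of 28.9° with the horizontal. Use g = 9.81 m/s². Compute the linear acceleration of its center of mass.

a ≈ 3.39 m/s²

Translation along the incline: Mg sinθ − f = Ma.
Rotation about the center: fR = Iα with I = (2/5)MR². No-slip gives a = αR, so f = (I/R²)a = (2/5)M a.
Substituting: Mg sinθ = (1 + 0.4000)Ma, so a = g sinθ/(1 + 0.4000) = (9.81) sin 28.9° / 1.400 = 3.386 m/s².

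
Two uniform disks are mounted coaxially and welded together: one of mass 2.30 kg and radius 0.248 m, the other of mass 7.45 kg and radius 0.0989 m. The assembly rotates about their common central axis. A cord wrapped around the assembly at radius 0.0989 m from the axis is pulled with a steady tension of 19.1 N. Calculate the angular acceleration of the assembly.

α ≈ 17.6 rad/s²

I = ½M₁R₁² + ½M₂R₂² = ½(2.30)(0.248)² + ½(7.45)(0.0989)² = 0.1072 kg·m².
τ = F r = (19.1)(0.0989) = 1.889 N·m.
α = τ/I = 1.889/0.1072 = 17.63 rad/s².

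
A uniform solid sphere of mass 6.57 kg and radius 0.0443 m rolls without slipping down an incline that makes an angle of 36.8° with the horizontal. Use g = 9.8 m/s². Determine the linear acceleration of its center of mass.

Translation along the incline: Mg sinθ − f = Ma.
Rotation about the center: fR = Iα with I = (2/5)MR². No-slip gives a = αR, so f = (I/R²)a = (2/5)M a.
Substituting: Mg sinθ = (1 + 0.4000)Ma, so a = g sinθ/(1 + 0.4000) = (9.8) sin 36.8° / 1.400 = 4.193 m/s².

a ≈ 4.19 m/s²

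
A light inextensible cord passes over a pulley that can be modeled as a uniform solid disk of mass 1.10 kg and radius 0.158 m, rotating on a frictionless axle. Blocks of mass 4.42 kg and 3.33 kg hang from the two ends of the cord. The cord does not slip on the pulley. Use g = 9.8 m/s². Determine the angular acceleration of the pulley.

α ≈ 8.15 rad/s²

I = ½MR² = (1/2)(1.10)(0.158)² = 0.01373 kg·m².
Heavier block: m₁g − T₁ = m₁a. Lighter block: T₂ − m₂g = m₂a.
Pulley: (T₁ − T₂)R = Iα = I(a/R), so T₁ − T₂ = (I/R²)a = (1/2)M_p a = 0.5500·a.
Adding the three: (m₁ − m₂)g = (m₁ + m₂ + 0.5500)a, so a = (4.42 − 3.33)(9.8)/(4.42 + 3.33 + 0.5500) = 1.287 m/s².
α = a/R = 1.287/0.158 = 8.145 rad/s².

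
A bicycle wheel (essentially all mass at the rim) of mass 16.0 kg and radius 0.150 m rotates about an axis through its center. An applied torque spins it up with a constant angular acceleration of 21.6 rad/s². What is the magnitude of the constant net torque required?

τ ≈ 7.78 N·m

I = MR² = (16.0)(0.150)² = 0.3600 kg·m².
τ = Iα = (0.3600)(21.60) = 7.776 N·m.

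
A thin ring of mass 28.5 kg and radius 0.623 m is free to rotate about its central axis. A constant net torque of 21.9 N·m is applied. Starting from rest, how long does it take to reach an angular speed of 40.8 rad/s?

t ≈ 20.6 s

I = MR² = (28.5)(0.623)² = 11.06 kg·m².
α = τ/I = 21.9/11.06 = 1.980 rad/s².
ω = αt ⇒ t = ω/α = 40.8/1.980 = 20.61 s.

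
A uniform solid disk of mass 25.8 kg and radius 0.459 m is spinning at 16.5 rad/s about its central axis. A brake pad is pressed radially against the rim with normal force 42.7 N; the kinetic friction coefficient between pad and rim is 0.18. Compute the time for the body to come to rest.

t ≈ 12.7 s

I = ½MR² = (1/2)(25.8)(0.459)² = 2.718 kg·m².
Friction force f = μN = (0.18)(42.7) = 7.686 N at the rim; torque magnitude τ = fR = 3.528 N·m, opposing ω.
|α| = τ/I = 3.528/2.718 = 1.298 rad/s² (deceleration).
0 = ω₀ − |α|t ⇒ t = ω₀/|α| = 16.5/1.298 = 12.71 s.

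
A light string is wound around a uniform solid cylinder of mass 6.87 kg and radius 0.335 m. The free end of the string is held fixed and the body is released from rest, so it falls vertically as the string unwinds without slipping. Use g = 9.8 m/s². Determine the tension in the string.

Translation: Mg − T = Ma. Rotation about the center: TR = Iα with I = ½MR².
With a = αR: T = (I/R²)a = (1/2)M a, so Mg = (1 + 0.5000)Ma.
a = g/(1 + 0.5000) = 9.8/1.500 = 6.533 m/s².
T = 0.5000·M·a = (0.5000)(6.87)(6.533) = 22.44 N.

T ≈ 22.4 N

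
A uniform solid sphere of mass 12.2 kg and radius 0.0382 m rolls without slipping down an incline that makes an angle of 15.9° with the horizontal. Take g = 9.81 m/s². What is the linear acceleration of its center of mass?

Translation along the incline: Mg sinθ − f = Ma.
Rotation about the center: fR = Iα with I = (2/5)MR². No-slip gives a = αR, so f = (I/R²)a = (2/5)M a.
Substituting: Mg sinθ = (1 + 0.4000)Ma, so a = g sinθ/(1 + 0.4000) = (9.81) sin 15.9° / 1.400 = 1.920 m/s².

a ≈ 1.92 m/s²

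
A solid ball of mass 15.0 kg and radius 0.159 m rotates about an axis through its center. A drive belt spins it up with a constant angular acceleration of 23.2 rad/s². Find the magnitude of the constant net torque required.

I = (2/5)MR² = (2/5)(15.0)(0.159)² = 0.1517 kg·m².
τ = Iα = (0.1517)(23.20) = 3.519 N·m.

τ ≈ 3.52 N·m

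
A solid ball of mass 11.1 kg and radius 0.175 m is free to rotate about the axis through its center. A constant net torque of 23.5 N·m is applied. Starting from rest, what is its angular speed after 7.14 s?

I = (2/5)MR² = (2/5)(11.1)(0.175)² = 0.1360 kg·m².
α = τ/I = 23.5/0.1360 = 172.8 rad/s².
ω = ω₀ + αt = 0 + (172.8)(7.14) = 1234 rad/s.

ω ≈ 1230 rad/s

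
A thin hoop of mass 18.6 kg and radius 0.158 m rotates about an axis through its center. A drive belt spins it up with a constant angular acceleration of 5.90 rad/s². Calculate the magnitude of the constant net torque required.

τ ≈ 2.74 N·m

I = MR² = (18.6)(0.158)² = 0.4643 kg·m².
τ = Iα = (0.4643)(5.900) = 2.740 N·m.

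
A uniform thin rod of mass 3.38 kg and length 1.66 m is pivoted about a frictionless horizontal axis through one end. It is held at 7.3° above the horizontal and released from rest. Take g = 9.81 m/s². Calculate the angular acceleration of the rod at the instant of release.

α ≈ 8.79 rad/s²

About the pivot, I = (1/3)ML² = (1/3)(3.38)(1.66)² = 3.105 kg·m².
The weight acts at the center, a distance L/2 = 0.8300 m from the pivot; τ = Mg(L/2) cos 7.3° = 27.30 N·m.
α = τ/I = 27.30/3.105 = 8.793 rad/s².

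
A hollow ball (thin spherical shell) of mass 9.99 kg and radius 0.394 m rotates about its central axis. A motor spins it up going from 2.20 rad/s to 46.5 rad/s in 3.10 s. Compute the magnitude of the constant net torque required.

I = (2/3)MR² = (2/3)(9.99)(0.394)² = 1.034 kg·m².
α = Δω/Δt = (46.5 − 2.20)/3.10 = 14.29 rad/s².
τ = Iα = (1.034)(14.29) = 14.77 N·m.

τ ≈ 14.8 N·m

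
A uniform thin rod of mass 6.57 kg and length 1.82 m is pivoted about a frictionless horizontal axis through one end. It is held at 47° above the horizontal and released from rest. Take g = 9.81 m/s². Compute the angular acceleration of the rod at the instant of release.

About the pivot, I = (1/3)ML² = (1/3)(6.57)(1.82)² = 7.254 kg·m².
The weight acts at the center, a distance L/2 = 0.9100 m from the pivot; τ = Mg(L/2) cos 47° = 40.00 N·m.
α = τ/I = 40.00/7.254 = 5.514 rad/s².

α ≈ 5.51 rad/s²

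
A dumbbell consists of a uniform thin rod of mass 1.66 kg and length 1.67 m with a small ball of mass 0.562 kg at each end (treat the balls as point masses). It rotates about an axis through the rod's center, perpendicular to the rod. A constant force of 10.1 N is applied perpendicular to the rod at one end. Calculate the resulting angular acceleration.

I_rod = (1/12)ML² = (1/12)(1.66)(1.67)² = 0.3858 kg·m².
I_balls = 2·m·(L/2)² = 2(0.562)(0.8350)² = 0.7837 kg·m².
Total I = 1.169 kg·m².
τ = F·(L/2) = (10.1)(0.835) = 8.433 N·m.
α = τ/I = 8.433/1.169 = 7.211 rad/s².

α ≈ 7.21 rad/s²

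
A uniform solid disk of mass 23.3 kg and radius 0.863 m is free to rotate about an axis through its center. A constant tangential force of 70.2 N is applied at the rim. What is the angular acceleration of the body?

I = ½MR² = (1/2)(23.3)(0.863)² = 8.677 kg·m².
τ = F R = (70.2)(0.863) = 60.58 N·m.
Newton's second law for rotation, τ = Iα, gives α = τ/I = 60.58/8.677 = 6.982 rad/s².

α ≈ 6.98 rad/s²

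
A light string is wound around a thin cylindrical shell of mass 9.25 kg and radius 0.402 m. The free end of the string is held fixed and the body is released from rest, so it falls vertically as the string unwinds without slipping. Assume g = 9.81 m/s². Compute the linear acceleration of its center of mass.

Translation: Mg − T = Ma. Rotation about the center: TR = Iα with I = MR².
With a = αR: T = (I/R²)a = M a, so Mg = (1 + 1.000)Ma.
a = g/(1 + 1.000) = 9.81/2.000 = 4.905 m/s².

a ≈ 4.91 m/s²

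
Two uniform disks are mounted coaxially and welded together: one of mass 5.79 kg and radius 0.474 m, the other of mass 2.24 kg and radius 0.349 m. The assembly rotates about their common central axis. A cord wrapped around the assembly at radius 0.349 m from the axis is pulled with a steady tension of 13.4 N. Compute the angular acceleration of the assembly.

α ≈ 5.94 rad/s²

I = ½M₁R₁² + ½M₂R₂² = ½(5.79)(0.474)² + ½(2.24)(0.349)² = 0.7869 kg·m².
τ = F r = (13.4)(0.349) = 4.677 N·m.
α = τ/I = 4.677/0.7869 = 5.943 rad/s².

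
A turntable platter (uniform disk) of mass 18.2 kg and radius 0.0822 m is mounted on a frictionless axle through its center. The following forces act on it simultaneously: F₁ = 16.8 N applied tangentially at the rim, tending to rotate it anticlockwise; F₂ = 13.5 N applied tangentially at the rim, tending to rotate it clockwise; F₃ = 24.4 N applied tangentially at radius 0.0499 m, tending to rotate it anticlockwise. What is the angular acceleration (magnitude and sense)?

α ≈ 24.2 rad/s², anticlockwise

I = ½MR² = (1/2)(18.2)(0.0822)² = 0.06149 kg·m².
Taking anticlockwise as positive: τ₁ = +(16.8)(0.0822) = +1.381 N·m; τ₂ = −(13.5)(0.0822) = −1.110 N·m; τ₃ = +(24.4)(0.0499) = +1.218 N·m.
Net torque τ = 1.489 N·m.
α = τ/I = 1.489/0.06149 = 24.21 rad/s².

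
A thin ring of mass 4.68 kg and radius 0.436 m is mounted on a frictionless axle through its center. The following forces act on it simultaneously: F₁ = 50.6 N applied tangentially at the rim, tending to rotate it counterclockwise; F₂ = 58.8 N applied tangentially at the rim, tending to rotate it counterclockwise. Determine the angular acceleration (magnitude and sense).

α ≈ 53.6 rad/s², counterclockwise

I = MR² = (4.68)(0.436)² = 0.8896 kg·m².
Taking counterclockwise as positive: τ₁ = +(50.6)(0.436) = +22.06 N·m; τ₂ = +(58.8)(0.436) = +25.64 N·m.
Net torque τ = 47.70 N·m.
α = τ/I = 47.70/0.8896 = 53.61 rad/s².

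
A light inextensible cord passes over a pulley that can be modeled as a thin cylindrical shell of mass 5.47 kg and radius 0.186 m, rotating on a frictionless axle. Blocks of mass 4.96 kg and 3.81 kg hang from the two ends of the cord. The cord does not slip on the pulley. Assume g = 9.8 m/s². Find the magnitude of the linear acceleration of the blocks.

I = MR² = (5.47)(0.186)² = 0.1892 kg·m².
Heavier block: m₁g − T₁ = m₁a. Lighter block: T₂ − m₂g = m₂a.
Pulley: (T₁ − T₂)R = Iα = I(a/R), so T₁ − T₂ = (I/R²)a = 1·M_p a = 5.470·a.
Adding the three: (m₁ − m₂)g = (m₁ + m₂ + 5.470)a, so a = (4.96 − 3.81)(9.8)/(4.96 + 3.81 + 5.470) = 0.7914 m/s².

a ≈ 0.791 m/s²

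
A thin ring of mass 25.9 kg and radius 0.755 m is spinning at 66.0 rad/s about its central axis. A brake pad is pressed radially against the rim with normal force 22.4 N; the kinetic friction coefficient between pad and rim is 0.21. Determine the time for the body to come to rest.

I = MR² = (25.9)(0.755)² = 14.76 kg·m².
Friction force f = μN = (0.21)(22.4) = 4.704 N at the rim; torque magnitude τ = fR = 3.552 N·m, opposing ω.
|α| = τ/I = 3.552/14.76 = 0.2406 rad/s² (deceleration).
0 = ω₀ − |α|t ⇒ t = ω₀/|α| = 66.0/0.2406 = 274.4 s.

t ≈ 274 s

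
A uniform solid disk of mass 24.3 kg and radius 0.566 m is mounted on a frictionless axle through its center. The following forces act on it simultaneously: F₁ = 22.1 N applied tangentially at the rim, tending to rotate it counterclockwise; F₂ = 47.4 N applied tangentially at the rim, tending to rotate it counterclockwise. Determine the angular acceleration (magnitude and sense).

I = ½MR² = (1/2)(24.3)(0.566)² = 3.892 kg·m².
Taking counterclockwise as positive: τ₁ = +(22.1)(0.566) = +12.51 N·m; τ₂ = +(47.4)(0.566) = +26.83 N·m.
Net torque τ = 39.34 N·m.
α = τ/I = 39.34/3.892 = 10.11 rad/s².

α ≈ 10.1 rad/s², counterclockwise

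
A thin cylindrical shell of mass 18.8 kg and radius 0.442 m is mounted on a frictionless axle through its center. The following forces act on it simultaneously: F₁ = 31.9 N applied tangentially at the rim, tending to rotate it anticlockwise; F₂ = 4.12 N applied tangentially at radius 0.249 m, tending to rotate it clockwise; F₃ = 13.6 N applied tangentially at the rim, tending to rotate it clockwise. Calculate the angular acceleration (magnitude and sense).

α ≈ 1.92 rad/s², anticlockwise

I = MR² = (18.8)(0.442)² = 3.673 kg·m².
Taking anticlockwise as positive: τ₁ = +(31.9)(0.442) = +14.10 N·m; τ₂ = −(4.12)(0.249) = −1.026 N·m; τ₃ = −(13.6)(0.442) = −6.011 N·m.
Net torque τ = 7.063 N·m.
α = τ/I = 7.063/3.673 = 1.923 rad/s².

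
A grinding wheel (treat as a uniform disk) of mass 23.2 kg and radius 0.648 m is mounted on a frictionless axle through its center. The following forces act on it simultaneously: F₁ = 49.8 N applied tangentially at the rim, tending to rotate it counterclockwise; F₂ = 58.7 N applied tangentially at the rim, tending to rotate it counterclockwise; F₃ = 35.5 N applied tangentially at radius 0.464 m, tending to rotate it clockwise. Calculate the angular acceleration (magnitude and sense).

I = ½MR² = (1/2)(23.2)(0.648)² = 4.871 kg·m².
Taking counterclockwise as positive: τ₁ = +(49.8)(0.648) = +32.27 N·m; τ₂ = +(58.7)(0.648) = +38.04 N·m; τ₃ = −(35.5)(0.464) = −16.47 N·m.
Net torque τ = 53.84 N·m.
α = τ/I = 53.84/4.871 = 11.05 rad/s².

α ≈ 11.1 rad/s², counterclockwise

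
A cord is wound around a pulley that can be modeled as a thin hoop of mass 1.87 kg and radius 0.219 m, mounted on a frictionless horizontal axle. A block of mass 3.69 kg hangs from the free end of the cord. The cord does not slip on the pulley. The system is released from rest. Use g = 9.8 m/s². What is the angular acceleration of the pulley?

I = MR² = (1.87)(0.219)² = 0.08969 kg·m².
Block: mg − T = ma. Pulley: TR = Iα. No-slip: a = αR, so T = (I/R²)a = 1.870·a.
Then mg = (m + 1.870)a, so a = (3.69)(9.8)/(3.69 + 1.870) = 6.504 m/s².
α = a/R = 6.504/0.219 = 29.70 rad/s².

α ≈ 29.7 rad/s²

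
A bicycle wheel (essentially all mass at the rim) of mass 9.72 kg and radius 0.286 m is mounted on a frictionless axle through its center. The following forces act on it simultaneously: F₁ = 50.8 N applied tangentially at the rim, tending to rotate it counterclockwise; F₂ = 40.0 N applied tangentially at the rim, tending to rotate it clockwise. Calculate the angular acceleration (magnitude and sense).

α ≈ 3.89 rad/s², counterclockwise

I = MR² = (9.72)(0.286)² = 0.7951 kg·m².
Taking counterclockwise as positive: τ₁ = +(50.8)(0.286) = +14.53 N·m; τ₂ = −(40.0)(0.286) = −11.44 N·m.
Net torque τ = 3.089 N·m.
α = τ/I = 3.089/0.7951 = 3.885 rad/s².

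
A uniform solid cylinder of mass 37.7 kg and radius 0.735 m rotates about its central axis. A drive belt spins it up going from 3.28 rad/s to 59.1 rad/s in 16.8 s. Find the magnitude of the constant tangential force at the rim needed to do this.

I = ½MR² = (1/2)(37.7)(0.735)² = 10.18 kg·m².
α = Δω/Δt = (59.1 − 3.28)/16.8 = 3.323 rad/s².
The required torque is τ = Iα = (10.18)(3.323) = 33.84 N·m.
A tangential force at the rim gives τ = FR, so F = τ/R = 33.84/0.735 = 46.03 N.

F ≈ 46.0 N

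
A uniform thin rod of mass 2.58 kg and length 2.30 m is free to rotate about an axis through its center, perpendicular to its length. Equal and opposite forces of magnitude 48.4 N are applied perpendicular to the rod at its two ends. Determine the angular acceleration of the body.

I = (1/12)ML² = (1/12)(2.58)(2.30)² = 1.137 kg·m².
The couple gives τ = F·(L/2) + F·(L/2) = F L = (48.4)(2.30) = 111.3 N·m.
Newton's second law for rotation, τ = Iα, gives α = τ/I = 111.3/1.137 = 97.88 rad/s².

α ≈ 97.9 rad/s²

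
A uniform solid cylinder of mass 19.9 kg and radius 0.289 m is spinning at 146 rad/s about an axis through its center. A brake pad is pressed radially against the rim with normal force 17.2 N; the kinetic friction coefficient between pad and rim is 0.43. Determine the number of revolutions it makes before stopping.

≈ 660 revolutions

I = ½MR² = (1/2)(19.9)(0.289)² = 0.8310 kg·m².
Friction force f = μN = (0.43)(17.2) = 7.396 N at the rim; torque magnitude τ = fR = 2.137 N·m, opposing ω.
|α| = τ/I = 2.137/0.8310 = 2.572 rad/s² (deceleration).
ω² = ω₀² − 2|α|θ with ω = 0 ⇒ θ = ω₀²/(2|α|) = 4144 rad = 659.5 rev.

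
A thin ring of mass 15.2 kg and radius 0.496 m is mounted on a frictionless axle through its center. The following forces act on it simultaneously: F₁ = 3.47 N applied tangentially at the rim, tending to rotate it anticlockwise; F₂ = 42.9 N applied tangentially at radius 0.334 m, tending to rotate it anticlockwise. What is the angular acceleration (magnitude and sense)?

I = MR² = (15.2)(0.496)² = 3.739 kg·m².
Taking anticlockwise as positive: τ₁ = +(3.47)(0.496) = +1.721 N·m; τ₂ = +(42.9)(0.334) = +14.33 N·m.
Net torque τ = 16.05 N·m.
α = τ/I = 16.05/3.739 = 4.292 rad/s².

α ≈ 4.29 rad/s², anticlockwise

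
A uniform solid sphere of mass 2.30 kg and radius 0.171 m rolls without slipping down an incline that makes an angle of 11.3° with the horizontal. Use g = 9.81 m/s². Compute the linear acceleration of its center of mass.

a ≈ 1.37 m/s²

Translation along the incline: Mg sinθ − f = Ma.
Rotation about the center: fR = Iα with I = (2/5)MR². No-slip gives a = αR, so f = (I/R²)a = (2/5)M a.
Substituting: Mg sinθ = (1 + 0.4000)Ma, so a = g sinθ/(1 + 0.4000) = (9.81) sin 11.3° / 1.400 = 1.373 m/s².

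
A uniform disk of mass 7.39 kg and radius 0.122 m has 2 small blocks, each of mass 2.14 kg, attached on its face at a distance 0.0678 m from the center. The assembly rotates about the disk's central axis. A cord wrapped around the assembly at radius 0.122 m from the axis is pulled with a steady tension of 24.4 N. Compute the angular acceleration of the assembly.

α ≈ 39.9 rad/s²

I_disk = ½MR² = ½(7.39)(0.122)² = 0.05500 kg·m².
I_blocks = 2·m·r² = 2(2.14)(0.0678)² = 0.01967 kg·m².
Total I = 0.07467 kg·m².
τ = F r = (24.4)(0.122) = 2.977 N·m.
α = τ/I = 2.977/0.07467 = 39.87 rad/s².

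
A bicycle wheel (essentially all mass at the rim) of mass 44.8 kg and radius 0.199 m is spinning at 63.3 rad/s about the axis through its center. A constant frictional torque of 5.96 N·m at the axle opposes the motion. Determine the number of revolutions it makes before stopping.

I = MR² = (44.8)(0.199)² = 1.774 kg·m².
The net torque has magnitude 5.96 N·m, opposing ω.
|α| = τ/I = 5.960/1.774 = 3.359 rad/s² (deceleration).
ω² = ω₀² − 2|α|θ with ω = 0 ⇒ θ = ω₀²/(2|α|) = 596.4 rad = 94.92 rev.

≈ 94.9 revolutions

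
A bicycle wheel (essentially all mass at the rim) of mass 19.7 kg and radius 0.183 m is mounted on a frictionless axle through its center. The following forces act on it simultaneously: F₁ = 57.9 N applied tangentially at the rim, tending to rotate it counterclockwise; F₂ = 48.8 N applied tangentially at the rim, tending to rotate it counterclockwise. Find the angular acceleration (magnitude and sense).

α ≈ 29.6 rad/s², counterclockwise

I = MR² = (19.7)(0.183)² = 0.6597 kg·m².
Taking counterclockwise as positive: τ₁ = +(57.9)(0.183) = +10.60 N·m; τ₂ = +(48.8)(0.183) = +8.930 N·m.
Net torque τ = 19.53 N·m.
α = τ/I = 19.53/0.6597 = 29.60 rad/s².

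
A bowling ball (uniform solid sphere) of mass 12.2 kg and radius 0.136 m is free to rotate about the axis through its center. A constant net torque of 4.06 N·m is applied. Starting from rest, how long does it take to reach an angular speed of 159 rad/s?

t ≈ 3.53 s

I = (2/5)MR² = (2/5)(12.2)(0.136)² = 0.09026 kg·m².
α = τ/I = 4.06/0.09026 = 44.98 rad/s².
ω = αt ⇒ t = ω/α = 159/44.98 = 3.535 s.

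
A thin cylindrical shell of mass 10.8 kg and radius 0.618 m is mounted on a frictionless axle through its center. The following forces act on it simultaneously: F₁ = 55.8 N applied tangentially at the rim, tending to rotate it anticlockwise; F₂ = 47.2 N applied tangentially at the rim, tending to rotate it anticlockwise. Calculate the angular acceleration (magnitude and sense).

α ≈ 15.4 rad/s², anticlockwise

I = MR² = (10.8)(0.618)² = 4.125 kg·m².
Taking anticlockwise as positive: τ₁ = +(55.8)(0.618) = +34.48 N·m; τ₂ = +(47.2)(0.618) = +29.17 N·m.
Net torque τ = 63.65 N·m.
α = τ/I = 63.65/4.125 = 15.43 rad/s².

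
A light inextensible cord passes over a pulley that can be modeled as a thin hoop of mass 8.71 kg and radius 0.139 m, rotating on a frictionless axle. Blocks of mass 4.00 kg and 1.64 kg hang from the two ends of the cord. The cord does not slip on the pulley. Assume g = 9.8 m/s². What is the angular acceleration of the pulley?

I = MR² = (8.71)(0.139)² = 0.1683 kg·m².
Heavier block: m₁g − T₁ = m₁a. Lighter block: T₂ − m₂g = m₂a.
Pulley: (T₁ − T₂)R = Iα = I(a/R), so T₁ − T₂ = (I/R²)a = 1·M_p a = 8.710·a.
Adding the three: (m₁ − m₂)g = (m₁ + m₂ + 8.710)a, so a = (4.00 − 1.64)(9.8)/(4.00 + 1.64 + 8.710) = 1.612 m/s².
α = a/R = 1.612/0.139 = 11.60 rad/s².

α ≈ 11.6 rad/s²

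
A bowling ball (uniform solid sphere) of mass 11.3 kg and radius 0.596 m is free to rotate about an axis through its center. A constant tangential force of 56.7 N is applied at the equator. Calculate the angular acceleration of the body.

I = (2/5)MR² = (2/5)(11.3)(0.596)² = 1.606 kg·m².
τ = F R = (56.7)(0.596) = 33.79 N·m.
Newton's second law for rotation, τ = Iα, gives α = τ/I = 33.79/1.606 = 21.05 rad/s².

α ≈ 21.0 rad/s²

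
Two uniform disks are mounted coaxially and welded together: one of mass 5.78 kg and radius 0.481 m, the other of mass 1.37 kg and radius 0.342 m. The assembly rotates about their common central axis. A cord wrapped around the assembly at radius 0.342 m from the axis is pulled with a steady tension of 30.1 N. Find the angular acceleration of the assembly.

I = ½M₁R₁² + ½M₂R₂² = ½(5.78)(0.481)² + ½(1.37)(0.342)² = 0.7488 kg·m².
τ = F r = (30.1)(0.342) = 10.29 N·m.
α = τ/I = 10.29/0.7488 = 13.75 rad/s².

α ≈ 13.7 rad/s²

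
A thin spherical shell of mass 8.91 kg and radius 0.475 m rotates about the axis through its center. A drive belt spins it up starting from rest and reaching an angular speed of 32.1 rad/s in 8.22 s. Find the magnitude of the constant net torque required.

I = (2/3)MR² = (2/3)(8.91)(0.475)² = 1.340 kg·m².
α = Δω/Δt = (32.1 − 0)/8.22 = 3.905 rad/s².
τ = Iα = (1.340)(3.905) = 5.234 N·m.

τ ≈ 5.23 N·m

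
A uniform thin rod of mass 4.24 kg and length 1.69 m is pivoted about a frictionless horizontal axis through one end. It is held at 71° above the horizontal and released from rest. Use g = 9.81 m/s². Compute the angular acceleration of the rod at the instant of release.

α ≈ 2.83 rad/s²

About the pivot, I = (1/3)ML² = (1/3)(4.24)(1.69)² = 4.037 kg·m².
The weight acts at the center, a distance L/2 = 0.8450 m from the pivot; τ = Mg(L/2) cos 71° = 11.44 N·m.
α = τ/I = 11.44/4.037 = 2.835 rad/s².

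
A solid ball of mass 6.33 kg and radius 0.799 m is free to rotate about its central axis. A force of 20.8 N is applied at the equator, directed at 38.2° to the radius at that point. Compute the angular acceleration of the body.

I = (2/5)MR² = (2/5)(6.33)(0.799)² = 1.616 kg·m².
Only the tangential component produces torque: τ = F R sinθ = (20.8)(0.799) sin 38.2° = 10.28 N·m.
Newton's second law for rotation, τ = Iα, gives α = τ/I = 10.28/1.616 = 6.358 rad/s².

α ≈ 6.36 rad/s²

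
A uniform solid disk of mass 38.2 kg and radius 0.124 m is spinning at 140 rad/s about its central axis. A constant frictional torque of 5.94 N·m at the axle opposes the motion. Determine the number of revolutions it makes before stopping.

I = ½MR² = (1/2)(38.2)(0.124)² = 0.2937 kg·m².
The net torque has magnitude 5.94 N·m, opposing ω.
|α| = τ/I = 5.940/0.2937 = 20.23 rad/s² (deceleration).
ω² = ω₀² − 2|α|θ with ω = 0 ⇒ θ = ω₀²/(2|α|) = 484.5 rad = 77.11 rev.

≈ 77.1 revolutions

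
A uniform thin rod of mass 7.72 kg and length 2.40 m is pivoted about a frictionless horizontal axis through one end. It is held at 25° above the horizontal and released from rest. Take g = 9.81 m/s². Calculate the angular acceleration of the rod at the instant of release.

α ≈ 5.56 rad/s²

About the pivot, I = (1/3)ML² = (1/3)(7.72)(2.40)² = 14.82 kg·m².
The weight acts at the center, a distance L/2 = 1.200 m from the pivot; τ = Mg(L/2) cos 25° = 82.37 N·m.
α = τ/I = 82.37/14.82 = 5.557 rad/s².
(Equivalently α = (3g/(2L)) cos 25° = 5.557 rad/s².)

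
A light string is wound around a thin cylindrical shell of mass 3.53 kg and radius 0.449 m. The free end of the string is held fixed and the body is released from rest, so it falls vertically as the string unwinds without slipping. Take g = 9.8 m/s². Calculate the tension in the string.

Translation: Mg − T = Ma. Rotation about the center: TR = Iα with I = MR².
With a = αR: T = (I/R²)a = M a, so Mg = (1 + 1.000)Ma.
a = g/(1 + 1.000) = 9.8/2.000 = 4.900 m/s².
T = 1.000·M·a = (1.000)(3.53)(4.900) = 17.30 N.

T ≈ 17.3 N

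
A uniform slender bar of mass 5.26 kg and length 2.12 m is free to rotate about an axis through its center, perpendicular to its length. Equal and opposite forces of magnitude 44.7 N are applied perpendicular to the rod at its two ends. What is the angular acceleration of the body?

I = (1/12)ML² = (1/12)(5.26)(2.12)² = 1.970 kg·m².
The couple gives τ = F·(L/2) + F·(L/2) = F L = (44.7)(2.12) = 94.76 N·m.
Newton's second law for rotation, τ = Iα, gives α = τ/I = 94.76/1.970 = 48.10 rad/s².

α ≈ 48.1 rad/s²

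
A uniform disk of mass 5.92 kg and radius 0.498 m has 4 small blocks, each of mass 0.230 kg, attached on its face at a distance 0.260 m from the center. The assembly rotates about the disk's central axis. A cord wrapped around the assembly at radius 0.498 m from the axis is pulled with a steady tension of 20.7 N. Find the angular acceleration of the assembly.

α ≈ 12.9 rad/s²

I_disk = ½MR² = ½(5.92)(0.498)² = 0.7341 kg·m².
I_blocks = 4·m·r² = 4(0.230)(0.260)² = 0.06219 kg·m².
Total I = 0.7963 kg·m².
τ = F r = (20.7)(0.498) = 10.31 N·m.
α = τ/I = 10.31/0.7963 = 12.95 rad/s².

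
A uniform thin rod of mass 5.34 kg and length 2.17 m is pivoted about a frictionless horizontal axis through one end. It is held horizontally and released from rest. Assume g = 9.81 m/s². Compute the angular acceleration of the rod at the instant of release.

About the pivot, I = (1/3)ML² = (1/3)(5.34)(2.17)² = 8.382 kg·m².
The weight acts at the center, a distance L/2 = 1.085 m from the pivot; τ = Mg(L/2) = 56.84 N·m.
α = τ/I = 56.84/8.382 = 6.781 rad/s².

α ≈ 6.78 rad/s²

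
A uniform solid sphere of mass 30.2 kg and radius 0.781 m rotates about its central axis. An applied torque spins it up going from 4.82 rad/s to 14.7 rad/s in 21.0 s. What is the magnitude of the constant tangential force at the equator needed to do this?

F ≈ 4.44 N

I = (2/5)MR² = (2/5)(30.2)(0.781)² = 7.368 kg·m².
α = Δω/Δt = (14.7 − 4.82)/21.0 = 0.4705 rad/s².
The required torque is τ = Iα = (7.368)(0.4705) = 3.467 N·m.
A tangential force at the equator gives τ = FR, so F = τ/R = 3.467/0.781 = 4.439 N.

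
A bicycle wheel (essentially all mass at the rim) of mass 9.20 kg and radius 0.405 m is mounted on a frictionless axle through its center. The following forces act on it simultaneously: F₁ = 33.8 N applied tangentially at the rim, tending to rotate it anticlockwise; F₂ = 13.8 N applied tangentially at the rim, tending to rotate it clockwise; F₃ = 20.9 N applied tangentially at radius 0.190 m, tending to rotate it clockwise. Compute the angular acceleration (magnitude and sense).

α ≈ 2.74 rad/s², anticlockwise

I = MR² = (9.20)(0.405)² = 1.509 kg·m².
Taking anticlockwise as positive: τ₁ = +(33.8)(0.405) = +13.69 N·m; τ₂ = −(13.8)(0.405) = −5.589 N·m; τ₃ = −(20.9)(0.190) = −3.971 N·m.
Net torque τ = 4.129 N·m.
α = τ/I = 4.129/1.509 = 2.736 rad/s².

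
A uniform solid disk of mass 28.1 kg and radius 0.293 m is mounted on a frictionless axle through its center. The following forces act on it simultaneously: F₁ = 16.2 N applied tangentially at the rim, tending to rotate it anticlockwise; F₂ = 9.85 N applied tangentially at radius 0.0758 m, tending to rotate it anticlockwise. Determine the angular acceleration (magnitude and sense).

α ≈ 4.55 rad/s², anticlockwise

I = ½MR² = (1/2)(28.1)(0.293)² = 1.206 kg·m².
Taking anticlockwise as positive: τ₁ = +(16.2)(0.293) = +4.747 N·m; τ₂ = +(9.85)(0.0758) = +0.7466 N·m.
Net torque τ = 5.493 N·m.
α = τ/I = 5.493/1.206 = 4.554 rad/s².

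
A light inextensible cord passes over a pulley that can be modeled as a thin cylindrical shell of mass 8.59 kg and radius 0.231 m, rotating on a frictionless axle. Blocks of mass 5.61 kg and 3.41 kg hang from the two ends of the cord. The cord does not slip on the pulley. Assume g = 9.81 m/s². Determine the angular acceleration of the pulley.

I = MR² = (8.59)(0.231)² = 0.4584 kg·m².
Heavier block: m₁g − T₁ = m₁a. Lighter block: T₂ − m₂g = m₂a.
Pulley: (T₁ − T₂)R = Iα = I(a/R), so T₁ − T₂ = (I/R²)a = 1·M_p a = 8.590·a.
Adding the three: (m₁ − m₂)g = (m₁ + m₂ + 8.590)a, so a = (5.61 − 3.41)(9.81)/(5.61 + 3.41 + 8.590) = 1.226 m/s².
α = a/R = 1.226/0.231 = 5.305 rad/s².

α ≈ 5.31 rad/s²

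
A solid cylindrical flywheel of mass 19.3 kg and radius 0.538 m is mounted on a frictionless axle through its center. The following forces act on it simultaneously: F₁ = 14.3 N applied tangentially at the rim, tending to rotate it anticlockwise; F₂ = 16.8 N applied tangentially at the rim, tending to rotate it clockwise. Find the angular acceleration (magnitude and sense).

α ≈ 0.482 rad/s², clockwise

I = ½MR² = (1/2)(19.3)(0.538)² = 2.793 kg·m².
Taking anticlockwise as positive: τ₁ = +(14.3)(0.538) = +7.693 N·m; τ₂ = −(16.8)(0.538) = −9.038 N·m.
Net torque τ = -1.345 N·m.
α = τ/I = -1.345/2.793 = -0.4815 rad/s².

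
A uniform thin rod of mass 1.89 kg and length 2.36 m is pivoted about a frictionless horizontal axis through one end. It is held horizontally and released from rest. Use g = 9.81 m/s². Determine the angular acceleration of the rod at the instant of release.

α ≈ 6.24 rad/s²

About the pivot, I = (1/3)ML² = (1/3)(1.89)(2.36)² = 3.509 kg·m².
The weight acts at the center, a distance L/2 = 1.180 m from the pivot; τ = Mg(L/2) = 21.88 N·m.
α = τ/I = 21.88/3.509 = 6.235 rad/s².
(Equivalently α = (3g/(2L)) = 6.235 rad/s².)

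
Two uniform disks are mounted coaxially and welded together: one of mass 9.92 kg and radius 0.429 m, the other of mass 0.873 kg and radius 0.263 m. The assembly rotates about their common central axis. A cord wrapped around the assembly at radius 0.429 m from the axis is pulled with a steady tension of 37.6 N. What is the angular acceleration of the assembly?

α ≈ 17.1 rad/s²

I = ½M₁R₁² + ½M₂R₂² = ½(9.92)(0.429)² + ½(0.873)(0.263)² = 0.9430 kg·m².
τ = F r = (37.6)(0.429) = 16.13 N·m.
α = τ/I = 16.13/0.9430 = 17.10 rad/s².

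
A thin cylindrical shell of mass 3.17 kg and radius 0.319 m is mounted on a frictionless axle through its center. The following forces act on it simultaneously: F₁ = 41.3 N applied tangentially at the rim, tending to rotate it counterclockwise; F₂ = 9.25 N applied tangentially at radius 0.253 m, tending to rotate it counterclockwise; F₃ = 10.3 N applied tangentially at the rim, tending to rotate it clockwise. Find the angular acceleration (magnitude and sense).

α ≈ 37.9 rad/s², counterclockwise

I = MR² = (3.17)(0.319)² = 0.3226 kg·m².
Taking counterclockwise as positive: τ₁ = +(41.3)(0.319) = +13.17 N·m; τ₂ = +(9.25)(0.253) = +2.340 N·m; τ₃ = −(10.3)(0.319) = −3.286 N·m.
Net torque τ = 12.23 N·m.
α = τ/I = 12.23/0.3226 = 37.91 rad/s².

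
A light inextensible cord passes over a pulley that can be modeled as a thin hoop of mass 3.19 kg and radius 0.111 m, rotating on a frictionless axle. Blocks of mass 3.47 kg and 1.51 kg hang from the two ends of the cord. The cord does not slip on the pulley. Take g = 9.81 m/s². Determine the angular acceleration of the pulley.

I = MR² = (3.19)(0.111)² = 0.03930 kg·m².
Heavier block: m₁g − T₁ = m₁a. Lighter block: T₂ − m₂g = m₂a.
Pulley: (T₁ − T₂)R = Iα = I(a/R), so T₁ − T₂ = (I/R²)a = 1·M_p a = 3.190·a.
Adding the three: (m₁ − m₂)g = (m₁ + m₂ + 3.190)a, so a = (3.47 − 1.51)(9.81)/(3.47 + 1.51 + 3.190) = 2.353 m/s².
α = a/R = 2.353/0.111 = 21.20 rad/s².

α ≈ 21.2 rad/s²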